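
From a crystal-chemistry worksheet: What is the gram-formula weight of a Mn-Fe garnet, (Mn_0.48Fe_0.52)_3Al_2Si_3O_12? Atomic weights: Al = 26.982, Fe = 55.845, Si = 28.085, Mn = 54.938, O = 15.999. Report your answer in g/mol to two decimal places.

M = 1.44×54.938 + 1.56×55.845 + 2×26.982 + 3×28.085 + 12×15.999

496.44 g/mol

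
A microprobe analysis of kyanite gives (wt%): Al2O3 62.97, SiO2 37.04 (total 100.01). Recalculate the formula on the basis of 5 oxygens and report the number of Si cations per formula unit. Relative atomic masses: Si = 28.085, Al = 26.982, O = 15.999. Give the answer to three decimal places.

0.999 Si apfu

Al2O3 (M=101.961): mol = 0.61759; Al = 1.23518, O = 1.85277.
SiO2 (M=60.083): mol = 0.61648; Si = 0.61648, O = 1.23296.
ΣO = 3.08573; factor = 5/ΣO = 1.62036.
Si apfu = 0.61648 × 1.62036 = 0.999.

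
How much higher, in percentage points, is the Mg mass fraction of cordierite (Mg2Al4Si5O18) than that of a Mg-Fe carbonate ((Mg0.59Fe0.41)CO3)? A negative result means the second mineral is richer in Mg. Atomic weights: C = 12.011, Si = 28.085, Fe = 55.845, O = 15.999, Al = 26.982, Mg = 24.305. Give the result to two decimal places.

-6.44 percentage points

Mg in Mg2Al4Si5O18: molar mass 584.945 g/mol; 2×24.305 = 48.610 g → 8.31 wt%.
Mg in (Mg0.59Fe0.41)CO3: molar mass 97.244 g/mol; 0.59×24.305 = 14.340 g → 14.75 wt%.
Difference = 8.31 − 14.75 = -6.44 percentage points.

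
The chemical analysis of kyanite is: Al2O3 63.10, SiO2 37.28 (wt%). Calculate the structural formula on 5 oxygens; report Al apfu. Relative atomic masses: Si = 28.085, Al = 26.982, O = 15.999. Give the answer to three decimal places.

Al2O3: 63.10/101.961 = 0.61886 mol → 1.23772 mol Al, 1.85658 mol O.
SiO2: 37.28/60.083 = 0.62048 mol → 0.62048 mol Si, 1.24096 mol O.
Total oxygen = 3.09754 mol. Normalization factor = 5/3.09754 = 1.61418.
Al per 5 O = 1.23772 × 1.61418 = 1.998.

1.998 Al apfu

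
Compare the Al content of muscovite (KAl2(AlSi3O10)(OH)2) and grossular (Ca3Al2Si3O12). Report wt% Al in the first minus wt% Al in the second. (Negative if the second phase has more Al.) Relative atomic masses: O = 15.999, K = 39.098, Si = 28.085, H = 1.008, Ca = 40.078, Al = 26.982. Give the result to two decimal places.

First mineral: 80.946 g Al in 398.303 g formula = 20.32 wt% Al.
Second mineral: 53.964 g Al in 450.441 g formula = 11.98 wt% Al.
20.32% − 11.98% gives a difference of 8.34 percentage points.

8.34 percentage points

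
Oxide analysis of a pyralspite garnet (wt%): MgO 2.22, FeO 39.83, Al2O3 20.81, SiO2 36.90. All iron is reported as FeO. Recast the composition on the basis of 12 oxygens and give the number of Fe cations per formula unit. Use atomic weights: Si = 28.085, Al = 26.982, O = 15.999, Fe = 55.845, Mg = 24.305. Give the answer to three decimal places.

MgO: 2.22/40.304 = 0.05508 mol → 0.05508 mol Mg, 0.05508 mol O.
FeO: 39.83/71.844 = 0.55440 mol → 0.55440 mol Fe, 0.55440 mol O.
Al2O3: 20.81/101.961 = 0.20410 mol → 0.40820 mol Al, 0.61230 mol O.
SiO2: 36.90/60.083 = 0.61415 mol → 0.61415 mol Si, 1.22830 mol O.
Total oxygen = 2.45008 mol. Normalization factor = 12/2.45008 = 4.89780.
Fe per 12 O = 0.55440 × 4.89780 = 2.715.

2.715 Fe apfu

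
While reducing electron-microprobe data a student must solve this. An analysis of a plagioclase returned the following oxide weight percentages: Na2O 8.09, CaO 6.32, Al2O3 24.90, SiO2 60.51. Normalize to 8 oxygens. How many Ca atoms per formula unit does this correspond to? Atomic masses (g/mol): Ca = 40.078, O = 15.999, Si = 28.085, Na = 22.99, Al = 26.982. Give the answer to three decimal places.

Na2O (M=61.979): mol = 0.13053; Na = 0.26106, O = 0.13053.
CaO (M=56.077): mol = 0.11270; Ca = 0.11270, O = 0.11270.
Al2O3 (M=101.961): mol = 0.24421; Al = 0.48842, O = 0.73263.
SiO2 (M=60.083): mol = 1.00711; Si = 1.00711, O = 2.01422.
ΣO = 2.99008; factor = 8/ΣO = 2.67551.
Ca apfu = 0.11270 × 2.67551 = 0.302.

0.302 Ca apfu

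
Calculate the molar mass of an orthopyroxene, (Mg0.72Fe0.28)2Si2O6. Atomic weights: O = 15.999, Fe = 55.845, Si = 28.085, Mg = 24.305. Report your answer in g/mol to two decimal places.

The formula mass is the sum 1.44(24.305) + 0.56(55.845) + 2(28.085) + 6(15.999).

218.44 g/mol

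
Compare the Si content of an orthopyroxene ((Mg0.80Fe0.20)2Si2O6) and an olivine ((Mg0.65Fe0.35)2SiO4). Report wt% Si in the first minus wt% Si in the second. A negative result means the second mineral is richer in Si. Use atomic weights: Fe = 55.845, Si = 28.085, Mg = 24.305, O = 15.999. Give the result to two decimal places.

9.07 percentage points

First mineral: 56.170 g Si in 213.390 g formula = 26.32 wt% Si.
Second mineral: 28.085 g Si in 162.769 g formula = 17.25 wt% Si.
26.32% − 17.25% gives a difference of 9.07 percentage points.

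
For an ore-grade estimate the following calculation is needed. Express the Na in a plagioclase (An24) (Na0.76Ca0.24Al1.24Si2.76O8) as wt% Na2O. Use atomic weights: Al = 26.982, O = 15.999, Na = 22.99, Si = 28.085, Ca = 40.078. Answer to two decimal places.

8.85 wt%

Formula mass = 266.055 g/mol.
0.76 Na → 0.3800 mol Na2O per formula unit; M(Na2O) = 61.979, so Na2O mass = 23.552 g.
23.552/266.055 × 100 = 8.85 wt%.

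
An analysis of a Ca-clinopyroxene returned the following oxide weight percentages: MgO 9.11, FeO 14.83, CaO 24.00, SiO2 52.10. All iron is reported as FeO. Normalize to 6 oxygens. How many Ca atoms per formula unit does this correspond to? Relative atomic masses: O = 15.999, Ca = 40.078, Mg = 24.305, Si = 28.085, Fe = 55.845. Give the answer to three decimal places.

0.990 Ca apfu

MgO: 9.11/40.304 = 0.22603 mol → 0.22603 mol Mg, 0.22603 mol O.
FeO: 14.83/71.844 = 0.20642 mol → 0.20642 mol Fe, 0.20642 mol O.
CaO: 24.00/56.077 = 0.42798 mol → 0.42798 mol Ca, 0.42798 mol O.
SiO2: 52.10/60.083 = 0.86713 mol → 0.86713 mol Si, 1.73426 mol O.
Total oxygen = 2.59469 mol. Normalization factor = 6/2.59469 = 2.31241.
Ca per 6 O = 0.42798 × 2.31241 = 0.990.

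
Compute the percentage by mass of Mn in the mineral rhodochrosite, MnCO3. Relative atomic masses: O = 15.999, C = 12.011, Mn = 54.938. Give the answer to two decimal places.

M(MnCO3) = 114.946 g/mol.
Mn contributes 1 × 54.938 = 54.938 g per mole.
54.938/114.946 = 0.4779 → 47.79%.

47.79 mass %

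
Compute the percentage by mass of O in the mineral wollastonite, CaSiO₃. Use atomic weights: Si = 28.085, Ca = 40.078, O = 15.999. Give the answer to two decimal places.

41.32 weight percent

Formula mass = 1×40.078 + 1×28.085 + 3×15.999 = 116.160 g/mol, of which 47.997 g is O.
So O makes up 47.997/116.160 = 0.4132 of the mass, i.e. 41.32%.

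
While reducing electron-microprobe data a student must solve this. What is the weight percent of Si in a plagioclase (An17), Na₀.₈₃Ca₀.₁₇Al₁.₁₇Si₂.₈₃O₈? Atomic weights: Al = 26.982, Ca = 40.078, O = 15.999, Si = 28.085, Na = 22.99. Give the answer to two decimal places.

M(Na₀.₈₃Ca₀.₁₇Al₁.₁₇Si₂.₈₃O₈) = 264.936 g/mol.
Si contributes 2.83 × 28.085 = 79.481 g per mole.
79.481/264.936 = 0.3000 → 30.00%.

30.00 weight percent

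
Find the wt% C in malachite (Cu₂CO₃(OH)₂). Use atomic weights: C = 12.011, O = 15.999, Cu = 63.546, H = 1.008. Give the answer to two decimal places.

5.43 weight percent

M(Cu₂CO₃(OH)₂) = 221.114 g/mol.
C contributes 1 × 12.011 = 12.011 g per mole.
12.011/221.114 = 0.0543 → 5.43%.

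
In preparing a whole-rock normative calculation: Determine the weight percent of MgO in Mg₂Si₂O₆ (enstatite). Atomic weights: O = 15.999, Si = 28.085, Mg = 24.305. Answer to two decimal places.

40.15 wt%

M(Mg₂Si₂O₆) = 200.774 g/mol; M(MgO) = 40.304 g/mol.
Moles MgO per formula unit = 2 Mg ÷ 1 = 2.0000.
MgO fraction = (2.0000 × 40.304) / 200.774 = 80.608/200.774 = 0.4015.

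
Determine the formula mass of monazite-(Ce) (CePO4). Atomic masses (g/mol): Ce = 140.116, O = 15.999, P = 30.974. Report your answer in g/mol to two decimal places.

235.09 g/mol

Ce: 1 × 140.116 = 140.1160
P: 1 × 30.974 = 30.9740
O: 4 × 15.999 = 63.9960
Summing the contributions gives the formula mass.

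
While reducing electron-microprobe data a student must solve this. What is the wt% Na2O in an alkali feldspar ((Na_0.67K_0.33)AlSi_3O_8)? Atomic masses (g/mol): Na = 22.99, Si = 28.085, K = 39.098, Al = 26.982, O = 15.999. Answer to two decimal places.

7.76 wt%

Formula mass = 267.535 g/mol.
0.67 Na → 0.3350 mol Na2O per formula unit; M(Na2O) = 61.979, so Na2O mass = 20.763 g.
20.763/267.535 × 100 = 7.76 wt%.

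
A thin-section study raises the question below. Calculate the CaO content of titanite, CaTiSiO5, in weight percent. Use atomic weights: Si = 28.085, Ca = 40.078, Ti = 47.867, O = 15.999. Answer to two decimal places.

Molar mass of CaTiSiO5 = 1×40.078 + 1×47.867 + 1×28.085 + 5×15.999 = 196.025 g/mol.
Each formula unit contains 1 Ca, equivalent to 1/1 = 1.0000 mol CaO.
M(CaO) = 1×40.078 + 1×15.999 = 56.077 g/mol.
Mass of CaO per formula unit = 1.0000 × 56.077 = 56.077 g.
CaO wt% = 56.077 / 196.025 × 100 = 28.61%.

28.61 wt%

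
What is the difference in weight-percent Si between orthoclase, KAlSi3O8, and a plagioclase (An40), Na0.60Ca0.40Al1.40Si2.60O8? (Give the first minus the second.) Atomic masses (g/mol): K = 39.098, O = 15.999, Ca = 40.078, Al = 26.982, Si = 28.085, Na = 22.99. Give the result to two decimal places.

First mineral: 84.255 g Si in 278.327 g formula = 30.27 wt% Si.
Second mineral: 73.021 g Si in 268.613 g formula = 27.18 wt% Si.
30.27% − 27.18% gives a difference of 3.09 percentage points.

3.09 percentage points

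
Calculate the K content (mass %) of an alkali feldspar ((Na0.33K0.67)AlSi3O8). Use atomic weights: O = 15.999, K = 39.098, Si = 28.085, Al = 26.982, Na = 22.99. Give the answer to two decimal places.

Molar mass of (Na0.33K0.67)AlSi3O8: 0.33*22.99 + 0.67*39.098 + 1*26.982 + 3*28.085 + 8*15.999 = 273.011 g/mol.
Mass of K per formula unit: 0.67 × 39.098 = 26.196 g.
Weight fraction K = 26.196 / 273.011 = 0.0960.

9.60 mass %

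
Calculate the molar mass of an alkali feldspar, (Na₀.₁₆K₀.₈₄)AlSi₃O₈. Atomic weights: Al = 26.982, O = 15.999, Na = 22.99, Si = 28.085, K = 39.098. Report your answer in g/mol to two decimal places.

Na: 0.16 × 22.99 = 3.6784
K: 0.84 × 39.098 = 32.8423
Al: 1 × 26.982 = 26.9820
Si: 3 × 28.085 = 84.2550
O: 8 × 15.999 = 127.9920
Summing the contributions gives the formula mass.

275.75 g/mol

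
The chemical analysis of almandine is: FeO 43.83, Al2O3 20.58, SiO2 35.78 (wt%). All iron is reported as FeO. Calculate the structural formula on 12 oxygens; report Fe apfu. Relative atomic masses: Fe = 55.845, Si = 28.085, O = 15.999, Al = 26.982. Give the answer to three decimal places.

FeO: 43.83/71.844 = 0.61007 mol → 0.61007 mol Fe, 0.61007 mol O.
Al2O3: 20.58/101.961 = 0.20184 mol → 0.40368 mol Al, 0.60552 mol O.
SiO2: 35.78/60.083 = 0.59551 mol → 0.59551 mol Si, 1.19102 mol O.
Total oxygen = 2.40661 mol. Normalization factor = 12/2.40661 = 4.98627.
Fe per 12 O = 0.61007 × 4.98627 = 3.042.

3.042 Fe apfu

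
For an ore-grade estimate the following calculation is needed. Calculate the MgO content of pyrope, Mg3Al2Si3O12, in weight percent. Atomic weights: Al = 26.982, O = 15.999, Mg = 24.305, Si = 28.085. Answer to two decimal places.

29.99 wt%

Molar mass of Mg3Al2Si3O12 = 3*24.305 + 2*26.982 + 3*28.085 + 12*15.999 = 403.122 g/mol.
Each formula unit contains 3 Mg, equivalent to 3/1 = 3.0000 mol MgO.
M(MgO) = 1×24.305 + 1×15.999 = 40.304 g/mol.
Mass of MgO per formula unit = 3.0000 × 40.304 = 120.912 g.
MgO wt% = 120.912 / 403.122 × 100 = 29.99%.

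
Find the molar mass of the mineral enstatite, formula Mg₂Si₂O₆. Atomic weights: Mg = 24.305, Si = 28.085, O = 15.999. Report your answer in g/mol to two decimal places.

M = 2·24.305 + 2·28.085 + 6·15.999

200.77 g/mol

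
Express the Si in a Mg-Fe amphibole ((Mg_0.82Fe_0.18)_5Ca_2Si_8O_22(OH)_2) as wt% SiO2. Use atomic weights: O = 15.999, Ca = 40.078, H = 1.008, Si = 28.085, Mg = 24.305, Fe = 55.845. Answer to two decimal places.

Formula mass = 840.739 g/mol.
8 Si → 8.0000 mol SiO2 per formula unit; M(SiO2) = 60.083, so SiO2 mass = 480.664 g.
480.664/840.739 × 100 = 57.17 wt%.

57.17 wt%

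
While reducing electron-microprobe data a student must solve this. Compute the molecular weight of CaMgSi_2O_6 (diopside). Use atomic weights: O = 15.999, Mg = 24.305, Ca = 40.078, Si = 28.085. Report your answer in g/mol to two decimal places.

Ca: 1 × 40.078 = 40.0780
Mg: 1 × 24.305 = 24.3050
Si: 2 × 28.085 = 56.1700
O: 6 × 15.999 = 95.9940
Summing the contributions gives the formula mass.

216.55 g/mol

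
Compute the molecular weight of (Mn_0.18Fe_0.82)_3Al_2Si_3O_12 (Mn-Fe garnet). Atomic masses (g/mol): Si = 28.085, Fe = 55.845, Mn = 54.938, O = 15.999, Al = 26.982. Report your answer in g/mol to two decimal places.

M = 0.54·54.938 + 2.46·55.845 + 2·26.982 + 3·28.085 + 12·15.999

497.25 g/mol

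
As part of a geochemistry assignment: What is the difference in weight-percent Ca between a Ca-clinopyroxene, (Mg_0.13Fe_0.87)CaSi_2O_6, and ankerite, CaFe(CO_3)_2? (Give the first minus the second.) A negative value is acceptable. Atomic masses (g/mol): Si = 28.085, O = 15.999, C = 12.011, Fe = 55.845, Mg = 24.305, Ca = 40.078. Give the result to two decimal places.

First mineral: 40.078 g Ca in 243.987 g formula = 16.43 wt% Ca.
Second mineral: 40.078 g Ca in 215.939 g formula = 18.56 wt% Ca.
16.43% − 18.56% gives a difference of -2.13 percentage points.

-2.13 percentage points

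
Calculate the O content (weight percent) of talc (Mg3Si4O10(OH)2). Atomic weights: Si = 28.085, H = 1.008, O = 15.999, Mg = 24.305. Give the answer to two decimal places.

50.62 weight percent

M(Mg3Si4O10(OH)2) = 379.259 g/mol.
O contributes 12 × 15.999 = 191.988 g per mole.
191.988/379.259 = 0.5062 → 50.62%.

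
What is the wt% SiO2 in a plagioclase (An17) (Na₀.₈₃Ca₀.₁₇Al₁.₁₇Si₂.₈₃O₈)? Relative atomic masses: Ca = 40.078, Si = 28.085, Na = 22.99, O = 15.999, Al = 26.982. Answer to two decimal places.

Formula mass = 264.936 g/mol.
2.83 Si → 2.8300 mol SiO2 per formula unit; M(SiO2) = 60.083, so SiO2 mass = 170.035 g.
170.035/264.936 × 100 = 64.18 wt%.

64.18 wt%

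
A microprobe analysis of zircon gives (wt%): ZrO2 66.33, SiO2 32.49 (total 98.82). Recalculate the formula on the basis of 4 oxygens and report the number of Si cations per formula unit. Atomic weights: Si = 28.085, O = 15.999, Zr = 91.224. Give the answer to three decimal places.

1.002 Si apfu

66.33 wt% ZrO2 ÷ 123.222 g/mol = 0.53830 mol, giving 0.53830 Zr and 1.07660 O.
32.49 wt% SiO2 ÷ 60.083 g/mol = 0.54075 mol, giving 0.54075 Si and 1.08150 O.
Oxygen sums to 2.15810; scaling by 4/2.15810 = 1.85348 puts the formula on 4 O.
Si: 0.54075 × 1.85348 = 1.002 atoms per formula unit.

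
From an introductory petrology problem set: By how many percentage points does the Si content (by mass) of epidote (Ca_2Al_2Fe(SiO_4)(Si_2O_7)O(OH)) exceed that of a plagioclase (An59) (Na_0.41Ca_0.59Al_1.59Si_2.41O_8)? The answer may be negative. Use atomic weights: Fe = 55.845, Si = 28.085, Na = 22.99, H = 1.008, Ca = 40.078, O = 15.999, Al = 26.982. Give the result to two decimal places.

Si in Ca_2Al_2Fe(SiO_4)(Si_2O_7)O(OH): molar mass 483.215 g/mol; 3×28.085 = 84.255 g → 17.44 wt%.
Si in Na_0.41Ca_0.59Al_1.59Si_2.41O_8: molar mass 271.650 g/mol; 2.41×28.085 = 67.685 g → 24.92 wt%.
Difference = 17.44 − 24.92 = -7.48 percentage points.

-7.48 percentage points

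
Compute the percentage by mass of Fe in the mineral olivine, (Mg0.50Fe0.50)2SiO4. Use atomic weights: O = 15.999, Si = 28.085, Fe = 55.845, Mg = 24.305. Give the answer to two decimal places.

Molar mass of (Mg0.50Fe0.50)2SiO4: 1*24.305 + 1*55.845 + 1*28.085 + 4*15.999 = 172.231 g/mol.
Mass of Fe per formula unit: 1 × 55.845 = 55.845 g.
Weight fraction Fe = 55.845 / 172.231 = 0.3242.

32.42 mass %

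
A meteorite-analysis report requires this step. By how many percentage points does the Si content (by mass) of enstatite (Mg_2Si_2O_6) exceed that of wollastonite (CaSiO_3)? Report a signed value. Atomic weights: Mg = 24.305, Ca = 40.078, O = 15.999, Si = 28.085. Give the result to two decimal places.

3.80 percentage points

First mineral: 56.170 g Si in 200.774 g formula = 27.98 wt% Si.
Second mineral: 28.085 g Si in 116.160 g formula = 24.18 wt% Si.
27.98% − 24.18% gives a difference of 3.80 percentage points.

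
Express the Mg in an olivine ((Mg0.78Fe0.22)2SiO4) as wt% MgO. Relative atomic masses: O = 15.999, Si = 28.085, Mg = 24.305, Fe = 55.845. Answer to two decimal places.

40.68 wt%

M((Mg0.78Fe0.22)2SiO4) = 154.569 g/mol; M(MgO) = 40.304 g/mol.
Moles MgO per formula unit = 1.56 Mg ÷ 1 = 1.5600.
MgO fraction = (1.5600 × 40.304) / 154.569 = 62.874/154.569 = 0.4068.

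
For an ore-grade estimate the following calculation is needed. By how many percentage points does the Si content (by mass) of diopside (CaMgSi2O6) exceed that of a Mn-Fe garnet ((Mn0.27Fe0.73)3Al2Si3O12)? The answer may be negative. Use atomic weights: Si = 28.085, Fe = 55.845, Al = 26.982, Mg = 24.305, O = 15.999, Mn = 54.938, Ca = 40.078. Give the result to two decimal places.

M(CaMgSi2O6) = 216.547 g/mol, so wt% Si = 56.170/216.547 × 100 = 25.94%.
M((Mn0.27Fe0.73)3Al2Si3O12) = 497.007 g/mol, so wt% Si = 84.255/497.007 × 100 = 16.95%.
25.94 − 16.95 = 8.99 pp.

8.99 percentage points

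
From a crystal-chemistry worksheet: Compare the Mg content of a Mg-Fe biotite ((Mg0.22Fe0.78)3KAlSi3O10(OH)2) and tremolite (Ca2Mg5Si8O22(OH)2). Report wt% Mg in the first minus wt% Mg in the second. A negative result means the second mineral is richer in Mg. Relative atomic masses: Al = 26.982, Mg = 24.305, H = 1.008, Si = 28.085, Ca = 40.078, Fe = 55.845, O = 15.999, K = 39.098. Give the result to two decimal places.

M((Mg0.22Fe0.78)3KAlSi3O10(OH)2) = 491.058 g/mol, so wt% Mg = 16.041/491.058 × 100 = 3.27%.
M(Ca2Mg5Si8O22(OH)2) = 812.353 g/mol, so wt% Mg = 121.525/812.353 × 100 = 14.96%.
3.27 − 14.96 = -11.69 pp.

-11.69 percentage points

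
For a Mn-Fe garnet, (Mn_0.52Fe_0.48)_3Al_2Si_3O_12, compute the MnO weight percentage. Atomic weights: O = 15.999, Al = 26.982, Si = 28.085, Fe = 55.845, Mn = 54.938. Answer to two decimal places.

Molar mass of (Mn_0.52Fe_0.48)_3Al_2Si_3O_12 = 1.56*54.938 + 1.44*55.845 + 2*26.982 + 3*28.085 + 12*15.999 = 496.327 g/mol.
Each formula unit contains 1.56 Mn, equivalent to 1.56/1 = 1.5600 mol MnO.
M(MnO) = 1×54.938 + 1×15.999 = 70.937 g/mol.
Mass of MnO per formula unit = 1.5600 × 70.937 = 110.662 g.
MnO wt% = 110.662 / 496.327 × 100 = 22.30%.

22.30 wt%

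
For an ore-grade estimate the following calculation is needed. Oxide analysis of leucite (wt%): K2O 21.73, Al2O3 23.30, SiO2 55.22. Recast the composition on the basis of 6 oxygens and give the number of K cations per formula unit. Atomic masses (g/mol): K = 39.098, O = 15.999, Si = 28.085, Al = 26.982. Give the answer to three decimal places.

K2O: 21.73/94.195 = 0.23069 mol → 0.46138 mol K, 0.23069 mol O.
Al2O3: 23.30/101.961 = 0.22852 mol → 0.45704 mol Al, 0.68556 mol O.
SiO2: 55.22/60.083 = 0.91906 mol → 0.91906 mol Si, 1.83812 mol O.
Total oxygen = 2.75437 mol. Normalization factor = 6/2.75437 = 2.17836.
K per 6 O = 0.46138 × 2.17836 = 1.005.

1.005 K apfu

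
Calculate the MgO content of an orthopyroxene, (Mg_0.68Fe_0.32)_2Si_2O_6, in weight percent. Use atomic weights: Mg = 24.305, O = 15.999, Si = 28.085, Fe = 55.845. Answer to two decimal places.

Formula mass = 220.960 g/mol.
1.36 Mg → 1.3600 mol MgO per formula unit; M(MgO) = 40.304, so MgO mass = 54.813 g.
54.813/220.960 × 100 = 24.81 wt%.

24.81 wt%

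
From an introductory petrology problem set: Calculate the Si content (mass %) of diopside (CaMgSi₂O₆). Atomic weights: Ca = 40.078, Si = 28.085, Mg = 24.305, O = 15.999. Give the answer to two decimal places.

M(CaMgSi₂O₆) = 216.547 g/mol.
Si contributes 2 × 28.085 = 56.170 g per mole.
56.170/216.547 = 0.2594 → 25.94%.

25.94 mass %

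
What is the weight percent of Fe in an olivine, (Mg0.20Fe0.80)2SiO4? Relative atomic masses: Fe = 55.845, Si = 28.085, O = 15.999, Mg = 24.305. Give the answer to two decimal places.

46.74 mass %

Molar mass of (Mg0.20Fe0.80)2SiO4: 0.40·24.305 + 1.60·55.845 + 1·28.085 + 4·15.999 = 191.155 g/mol.
Mass of Fe per formula unit: 1.60 × 55.845 = 89.352 g.
Weight fraction Fe = 89.352 / 191.155 = 0.4674.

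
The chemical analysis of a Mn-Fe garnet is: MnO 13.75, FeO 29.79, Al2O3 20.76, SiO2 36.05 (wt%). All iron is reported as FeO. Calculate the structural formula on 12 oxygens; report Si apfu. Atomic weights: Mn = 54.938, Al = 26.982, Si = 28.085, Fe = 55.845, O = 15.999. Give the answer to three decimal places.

2.976 Si apfu

MnO (M=70.937): mol = 0.19383; Mn = 0.19383, O = 0.19383.
FeO (M=71.844): mol = 0.41465; Fe = 0.41465, O = 0.41465.
Al2O3 (M=101.961): mol = 0.20361; Al = 0.40722, O = 0.61083.
SiO2 (M=60.083): mol = 0.60000; Si = 0.60000, O = 1.20000.
ΣO = 2.41931; factor = 12/ΣO = 4.96009.
Si apfu = 0.60000 × 4.96009 = 2.976.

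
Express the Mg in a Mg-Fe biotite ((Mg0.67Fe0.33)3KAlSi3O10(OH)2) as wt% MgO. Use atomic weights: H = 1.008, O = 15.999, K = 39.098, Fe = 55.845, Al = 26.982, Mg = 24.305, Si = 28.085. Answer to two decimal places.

18.06 wt%

Molar mass of (Mg0.67Fe0.33)3KAlSi3O10(OH)2 = 2.01·24.305 + 0.99·55.845 + 1·39.098 + 1·26.982 + 3·28.085 + 12·15.999 + 2·1.008 = 448.479 g/mol.
Each formula unit contains 2.01 Mg, equivalent to 2.01/1 = 2.0100 mol MgO.
M(MgO) = 1×24.305 + 1×15.999 = 40.304 g/mol.
Mass of MgO per formula unit = 2.0100 × 40.304 = 81.011 g.
MgO wt% = 81.011 / 448.479 × 100 = 18.06%.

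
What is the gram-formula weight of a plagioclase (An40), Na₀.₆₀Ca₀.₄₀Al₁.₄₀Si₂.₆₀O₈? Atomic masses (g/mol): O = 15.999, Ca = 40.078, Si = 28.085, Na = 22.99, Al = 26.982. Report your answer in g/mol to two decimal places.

The formula mass is the sum 0.60·22.99 + 0.40·40.078 + 1.40·26.982 + 2.60·28.085 + 8·15.999.

268.61 g/mol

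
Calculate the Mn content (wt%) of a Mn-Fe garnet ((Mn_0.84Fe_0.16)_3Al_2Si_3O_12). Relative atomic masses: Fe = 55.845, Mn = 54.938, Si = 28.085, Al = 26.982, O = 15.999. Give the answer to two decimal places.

M((Mn_0.84Fe_0.16)_3Al_2Si_3O_12) = 495.456 g/mol.
Mn contributes 2.52 × 54.938 = 138.444 g per mole.
138.444/495.456 = 0.2794 → 27.94%.

27.94 wt%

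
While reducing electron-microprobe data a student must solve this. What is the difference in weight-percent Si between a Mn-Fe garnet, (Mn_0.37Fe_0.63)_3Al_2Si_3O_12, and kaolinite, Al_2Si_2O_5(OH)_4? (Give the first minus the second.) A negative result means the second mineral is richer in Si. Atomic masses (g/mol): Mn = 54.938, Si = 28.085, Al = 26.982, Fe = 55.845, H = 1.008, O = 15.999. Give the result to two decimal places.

First mineral: 84.255 g Si in 496.735 g formula = 16.96 wt% Si.
Second mineral: 56.170 g Si in 258.157 g formula = 21.76 wt% Si.
16.96% − 21.76% gives a difference of -4.80 percentage points.

-4.80 percentage points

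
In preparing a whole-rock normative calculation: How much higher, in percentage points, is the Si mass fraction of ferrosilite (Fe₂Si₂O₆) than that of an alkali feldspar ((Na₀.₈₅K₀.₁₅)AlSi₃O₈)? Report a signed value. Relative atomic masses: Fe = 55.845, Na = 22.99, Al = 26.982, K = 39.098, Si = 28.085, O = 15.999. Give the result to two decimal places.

-10.55 percentage points

M(Fe₂Si₂O₆) = 263.854 g/mol, so wt% Si = 56.170/263.854 × 100 = 21.29%.
M((Na₀.₈₅K₀.₁₅)AlSi₃O₈) = 264.635 g/mol, so wt% Si = 84.255/264.635 × 100 = 31.84%.
21.29 − 31.84 = -10.55 pp.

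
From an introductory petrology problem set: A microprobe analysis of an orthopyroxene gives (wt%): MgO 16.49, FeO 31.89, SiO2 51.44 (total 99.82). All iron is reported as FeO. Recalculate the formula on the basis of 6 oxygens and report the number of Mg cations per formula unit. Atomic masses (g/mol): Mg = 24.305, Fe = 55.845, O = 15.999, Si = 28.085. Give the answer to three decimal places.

0.957 Mg apfu

MgO (M=40.304): mol = 0.40914; Mg = 0.40914, O = 0.40914.
FeO (M=71.844): mol = 0.44388; Fe = 0.44388, O = 0.44388.
SiO2 (M=60.083): mol = 0.85615; Si = 0.85615, O = 1.71230.
ΣO = 2.56532; factor = 6/ΣO = 2.33889.
Mg apfu = 0.40914 × 2.33889 = 0.957.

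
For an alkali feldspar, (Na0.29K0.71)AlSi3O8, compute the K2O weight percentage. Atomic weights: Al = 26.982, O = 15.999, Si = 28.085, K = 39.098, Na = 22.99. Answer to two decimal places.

12.22 wt%

M((Na0.29K0.71)AlSi3O8) = 273.656 g/mol; M(K2O) = 94.195 g/mol.
Moles K2O per formula unit = 0.71 K ÷ 2 = 0.3550.
K2O fraction = (0.3550 × 94.195) / 273.656 = 33.439/273.656 = 0.1222.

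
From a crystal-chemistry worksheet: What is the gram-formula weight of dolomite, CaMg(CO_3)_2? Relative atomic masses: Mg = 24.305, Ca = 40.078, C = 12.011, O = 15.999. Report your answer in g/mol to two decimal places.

184.40 g/mol

Ca: 1 × 40.078 = 40.0780
Mg: 1 × 24.305 = 24.3050
C: 2 × 12.011 = 24.0220
O: 6 × 15.999 = 95.9940
Summing the contributions gives the formula mass.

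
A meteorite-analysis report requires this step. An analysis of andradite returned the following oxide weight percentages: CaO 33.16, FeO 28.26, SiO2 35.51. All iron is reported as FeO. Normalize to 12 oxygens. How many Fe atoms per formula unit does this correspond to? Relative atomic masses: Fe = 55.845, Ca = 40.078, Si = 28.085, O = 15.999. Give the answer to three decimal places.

2.179 Fe apfu

CaO (M=56.077): mol = 0.59133; Ca = 0.59133, O = 0.59133.
FeO (M=71.844): mol = 0.39335; Fe = 0.39335, O = 0.39335.
SiO2 (M=60.083): mol = 0.59102; Si = 0.59102, O = 1.18204.
ΣO = 2.16672; factor = 12/ΣO = 5.53833.
Fe apfu = 0.39335 × 5.53833 = 2.179.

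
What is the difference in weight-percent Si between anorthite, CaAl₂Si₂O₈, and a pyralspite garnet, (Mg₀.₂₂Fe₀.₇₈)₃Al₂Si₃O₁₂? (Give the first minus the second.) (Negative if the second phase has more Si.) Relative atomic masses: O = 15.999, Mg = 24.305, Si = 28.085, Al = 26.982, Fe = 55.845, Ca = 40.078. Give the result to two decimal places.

2.52 percentage points

Si in CaAl₂Si₂O₈: molar mass 278.204 g/mol; 2×28.085 = 56.170 g → 20.19 wt%.
Si in (Mg₀.₂₂Fe₀.₇₈)₃Al₂Si₃O₁₂: molar mass 476.926 g/mol; 3×28.085 = 84.255 g → 17.67 wt%.
Difference = 20.19 − 17.67 = 2.52 percentage points.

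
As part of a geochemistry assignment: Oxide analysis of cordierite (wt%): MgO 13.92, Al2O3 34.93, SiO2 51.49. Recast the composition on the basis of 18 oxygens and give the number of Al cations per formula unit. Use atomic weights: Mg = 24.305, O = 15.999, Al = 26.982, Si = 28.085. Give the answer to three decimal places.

MgO: 13.92/40.304 = 0.34538 mol → 0.34538 mol Mg, 0.34538 mol O.
Al2O3: 34.93/101.961 = 0.34258 mol → 0.68516 mol Al, 1.02774 mol O.
SiO2: 51.49/60.083 = 0.85698 mol → 0.85698 mol Si, 1.71396 mol O.
Total oxygen = 3.08708 mol. Normalization factor = 18/3.08708 = 5.83075.
Al per 18 O = 0.68516 × 5.83075 = 3.995.

3.995 Al apfu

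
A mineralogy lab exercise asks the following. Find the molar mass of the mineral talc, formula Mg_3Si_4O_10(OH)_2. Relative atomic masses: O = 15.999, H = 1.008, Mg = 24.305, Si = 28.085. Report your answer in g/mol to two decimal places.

379.26 g/mol

M = 3*24.305 + 4*28.085 + 12*15.999 + 2*1.008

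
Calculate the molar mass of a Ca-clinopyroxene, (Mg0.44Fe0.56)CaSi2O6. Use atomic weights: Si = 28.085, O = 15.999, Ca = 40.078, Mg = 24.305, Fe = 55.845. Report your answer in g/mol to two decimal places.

M = 0.44(24.305) + 0.56(55.845) + 1(40.078) + 2(28.085) + 6(15.999)

234.21 g/mol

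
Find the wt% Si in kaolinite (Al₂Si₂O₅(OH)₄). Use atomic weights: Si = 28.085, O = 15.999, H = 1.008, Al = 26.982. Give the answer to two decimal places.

Molar mass of Al₂Si₂O₅(OH)₄: 2×26.982 + 2×28.085 + 9×15.999 + 4×1.008 = 258.157 g/mol.
Mass of Si per formula unit: 2 × 28.085 = 56.170 g.
Weight fraction Si = 56.170 / 258.157 = 0.2176.

21.76 wt%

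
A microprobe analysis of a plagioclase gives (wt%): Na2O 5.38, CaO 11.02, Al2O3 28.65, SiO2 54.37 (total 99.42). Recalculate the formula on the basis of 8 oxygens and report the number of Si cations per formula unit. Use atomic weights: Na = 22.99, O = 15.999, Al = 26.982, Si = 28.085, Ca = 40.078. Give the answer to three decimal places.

2.466 Si apfu

Na2O (M=61.979): mol = 0.08680; Na = 0.17360, O = 0.08680.
CaO (M=56.077): mol = 0.19652; Ca = 0.19652, O = 0.19652.
Al2O3 (M=101.961): mol = 0.28099; Al = 0.56198, O = 0.84297.
SiO2 (M=60.083): mol = 0.90491; Si = 0.90491, O = 1.80982.
ΣO = 2.93611; factor = 8/ΣO = 2.72469.
Si apfu = 0.90491 × 2.72469 = 2.466.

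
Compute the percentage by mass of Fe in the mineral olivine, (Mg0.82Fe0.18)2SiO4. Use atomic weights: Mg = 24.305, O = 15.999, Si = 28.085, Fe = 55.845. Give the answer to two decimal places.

M((Mg0.82Fe0.18)2SiO4) = 152.045 g/mol.
Fe contributes 0.36 × 55.845 = 20.104 g per mole.
20.104/152.045 = 0.1322 → 13.22%.

13.22 weight percent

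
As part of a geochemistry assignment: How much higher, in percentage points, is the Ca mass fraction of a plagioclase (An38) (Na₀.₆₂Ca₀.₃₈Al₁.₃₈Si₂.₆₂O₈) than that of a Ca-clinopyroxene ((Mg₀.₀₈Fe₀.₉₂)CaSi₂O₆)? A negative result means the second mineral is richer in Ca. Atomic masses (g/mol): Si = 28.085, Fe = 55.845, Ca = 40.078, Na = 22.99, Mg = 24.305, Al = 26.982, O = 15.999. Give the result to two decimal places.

-10.64 percentage points

M(Na₀.₆₂Ca₀.₃₈Al₁.₃₈Si₂.₆₂O₈) = 268.293 g/mol, so wt% Ca = 15.230/268.293 × 100 = 5.68%.
M((Mg₀.₀₈Fe₀.₉₂)CaSi₂O₆) = 245.564 g/mol, so wt% Ca = 40.078/245.564 × 100 = 16.32%.
5.68 − 16.32 = -10.64 pp.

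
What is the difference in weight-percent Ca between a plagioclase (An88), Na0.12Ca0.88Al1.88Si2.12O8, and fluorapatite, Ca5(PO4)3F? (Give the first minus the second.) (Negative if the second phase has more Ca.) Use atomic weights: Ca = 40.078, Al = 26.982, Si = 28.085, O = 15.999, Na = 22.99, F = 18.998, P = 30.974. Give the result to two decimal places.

Ca in Na0.12Ca0.88Al1.88Si2.12O8: molar mass 276.286 g/mol; 0.88×40.078 = 35.269 g → 12.77 wt%.
Ca in Ca5(PO4)3F: molar mass 504.298 g/mol; 5×40.078 = 200.390 g → 39.74 wt%.
Difference = 12.77 − 39.74 = -26.97 percentage points.

-26.97 percentage points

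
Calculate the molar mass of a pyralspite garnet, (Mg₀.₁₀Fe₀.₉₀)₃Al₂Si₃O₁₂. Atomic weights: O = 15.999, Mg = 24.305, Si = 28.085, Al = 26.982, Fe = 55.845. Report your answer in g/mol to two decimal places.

488.28 g/mol

M = 0.30(24.305) + 2.70(55.845) + 2(26.982) + 3(28.085) + 12(15.999)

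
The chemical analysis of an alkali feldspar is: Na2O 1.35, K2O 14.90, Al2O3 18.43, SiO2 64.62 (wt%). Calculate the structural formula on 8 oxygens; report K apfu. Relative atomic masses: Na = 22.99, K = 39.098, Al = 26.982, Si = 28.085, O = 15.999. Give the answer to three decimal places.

1.35 wt% Na2O ÷ 61.979 g/mol = 0.02178 mol, giving 0.04356 Na and 0.02178 O.
14.90 wt% K2O ÷ 94.195 g/mol = 0.15818 mol, giving 0.31636 K and 0.15818 O.
18.43 wt% Al2O3 ÷ 101.961 g/mol = 0.18076 mol, giving 0.36152 Al and 0.54228 O.
64.62 wt% SiO2 ÷ 60.083 g/mol = 1.07551 mol, giving 1.07551 Si and 2.15102 O.
Oxygen sums to 2.87326; scaling by 8/2.87326 = 2.78429 puts the formula on 8 O.
K: 0.31636 × 2.78429 = 0.881 atoms per formula unit.

0.881 K apfu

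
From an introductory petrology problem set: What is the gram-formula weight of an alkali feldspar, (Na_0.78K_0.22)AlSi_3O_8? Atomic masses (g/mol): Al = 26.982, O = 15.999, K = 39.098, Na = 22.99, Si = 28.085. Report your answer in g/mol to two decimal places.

The formula mass is the sum 0.78*22.99 + 0.22*39.098 + 1*26.982 + 3*28.085 + 8*15.999.

265.76 g/mol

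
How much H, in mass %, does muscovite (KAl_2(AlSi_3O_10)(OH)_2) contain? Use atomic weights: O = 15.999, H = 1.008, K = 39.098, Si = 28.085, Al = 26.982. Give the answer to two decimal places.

0.51 mass %

M(KAl_2(AlSi_3O_10)(OH)_2) = 398.303 g/mol.
H contributes 2 × 1.008 = 2.016 g per mole.
2.016/398.303 = 0.0051 → 0.51%.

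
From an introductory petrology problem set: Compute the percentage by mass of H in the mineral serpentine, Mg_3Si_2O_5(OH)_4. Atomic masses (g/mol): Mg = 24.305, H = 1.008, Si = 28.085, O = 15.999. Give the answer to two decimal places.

Formula mass = 3·24.305 + 2·28.085 + 9·15.999 + 4·1.008 = 277.108 g/mol, of which 4.032 g is H.
So H makes up 4.032/277.108 = 0.0146 of the mass, i.e. 1.46%.

1.46 weight percent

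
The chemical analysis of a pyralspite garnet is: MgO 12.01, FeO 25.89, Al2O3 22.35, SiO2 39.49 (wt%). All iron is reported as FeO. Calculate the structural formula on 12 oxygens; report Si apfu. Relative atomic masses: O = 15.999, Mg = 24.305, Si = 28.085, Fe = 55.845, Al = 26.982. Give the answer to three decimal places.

MgO: 12.01/40.304 = 0.29799 mol → 0.29799 mol Mg, 0.29799 mol O.
FeO: 25.89/71.844 = 0.36036 mol → 0.36036 mol Fe, 0.36036 mol O.
Al2O3: 22.35/101.961 = 0.21920 mol → 0.43840 mol Al, 0.65760 mol O.
SiO2: 39.49/60.083 = 0.65726 mol → 0.65726 mol Si, 1.31452 mol O.
Total oxygen = 2.63047 mol. Normalization factor = 12/2.63047 = 4.56192.
Si per 12 O = 0.65726 × 4.56192 = 2.998.

2.998 Si apfu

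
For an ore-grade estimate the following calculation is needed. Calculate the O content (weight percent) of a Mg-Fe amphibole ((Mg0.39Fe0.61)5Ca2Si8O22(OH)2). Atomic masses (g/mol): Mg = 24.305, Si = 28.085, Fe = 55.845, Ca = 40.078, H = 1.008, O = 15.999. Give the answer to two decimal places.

42.26 weight percent

M((Mg0.39Fe0.61)5Ca2Si8O22(OH)2) = 908.550 g/mol.
O contributes 24 × 15.999 = 383.976 g per mole.
383.976/908.550 = 0.4226 → 42.26%.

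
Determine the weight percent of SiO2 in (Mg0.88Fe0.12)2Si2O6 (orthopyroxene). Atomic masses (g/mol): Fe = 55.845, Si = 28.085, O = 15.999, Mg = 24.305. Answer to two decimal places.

M((Mg0.88Fe0.12)2Si2O6) = 208.344 g/mol; M(SiO2) = 60.083 g/mol.
Moles SiO2 per formula unit = 2 Si ÷ 1 = 2.0000.
SiO2 fraction = (2.0000 × 60.083) / 208.344 = 120.166/208.344 = 0.5768.

57.68 wt%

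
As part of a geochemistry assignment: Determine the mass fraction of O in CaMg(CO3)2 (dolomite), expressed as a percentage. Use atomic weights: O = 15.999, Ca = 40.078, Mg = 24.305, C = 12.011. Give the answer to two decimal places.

52.06 wt%

Formula mass = 1*40.078 + 1*24.305 + 2*12.011 + 6*15.999 = 184.399 g/mol, of which 95.994 g is O.
So O makes up 95.994/184.399 = 0.5206 of the mass, i.e. 52.06%.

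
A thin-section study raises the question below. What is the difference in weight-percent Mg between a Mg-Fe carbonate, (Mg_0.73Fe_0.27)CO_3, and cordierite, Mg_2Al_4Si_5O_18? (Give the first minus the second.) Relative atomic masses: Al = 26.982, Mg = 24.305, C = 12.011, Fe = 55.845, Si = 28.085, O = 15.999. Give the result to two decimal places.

10.80 percentage points

M((Mg_0.73Fe_0.27)CO_3) = 92.829 g/mol, so wt% Mg = 17.743/92.829 × 100 = 19.11%.
M(Mg_2Al_4Si_5O_18) = 584.945 g/mol, so wt% Mg = 48.610/584.945 × 100 = 8.31%.
19.11 − 8.31 = 10.80 pp.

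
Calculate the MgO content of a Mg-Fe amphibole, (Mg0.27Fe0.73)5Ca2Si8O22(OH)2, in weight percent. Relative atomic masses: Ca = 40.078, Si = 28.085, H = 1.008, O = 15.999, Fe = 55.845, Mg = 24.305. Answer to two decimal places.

5.87 wt%

Formula mass = 927.474 g/mol.
1.35 Mg → 1.3500 mol MgO per formula unit; M(MgO) = 40.304, so MgO mass = 54.410 g.
54.410/927.474 × 100 = 5.87 wt%.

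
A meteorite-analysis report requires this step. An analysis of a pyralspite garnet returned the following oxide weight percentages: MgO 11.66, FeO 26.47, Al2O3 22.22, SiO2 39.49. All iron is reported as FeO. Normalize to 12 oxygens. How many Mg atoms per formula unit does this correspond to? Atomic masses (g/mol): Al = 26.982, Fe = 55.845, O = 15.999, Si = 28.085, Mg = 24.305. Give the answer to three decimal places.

MgO: 11.66/40.304 = 0.28930 mol → 0.28930 mol Mg, 0.28930 mol O.
FeO: 26.47/71.844 = 0.36844 mol → 0.36844 mol Fe, 0.36844 mol O.
Al2O3: 22.22/101.961 = 0.21793 mol → 0.43586 mol Al, 0.65379 mol O.
SiO2: 39.49/60.083 = 0.65726 mol → 0.65726 mol Si, 1.31452 mol O.
Total oxygen = 2.62605 mol. Normalization factor = 12/2.62605 = 4.56960.
Mg per 12 O = 0.28930 × 4.56960 = 1.322.

1.322 Mg apfu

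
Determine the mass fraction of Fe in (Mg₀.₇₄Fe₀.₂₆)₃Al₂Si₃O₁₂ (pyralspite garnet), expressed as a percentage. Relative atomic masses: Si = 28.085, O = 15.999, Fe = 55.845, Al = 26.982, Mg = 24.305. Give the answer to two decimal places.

10.18 weight percent

M((Mg₀.₇₄Fe₀.₂₆)₃Al₂Si₃O₁₂) = 427.723 g/mol.
Fe contributes 0.78 × 55.845 = 43.559 g per mole.
43.559/427.723 = 0.1018 → 10.18%.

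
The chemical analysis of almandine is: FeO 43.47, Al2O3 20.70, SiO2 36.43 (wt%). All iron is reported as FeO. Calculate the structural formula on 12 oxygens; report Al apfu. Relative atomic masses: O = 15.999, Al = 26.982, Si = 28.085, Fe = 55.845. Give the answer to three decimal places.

2.008 Al apfu

FeO: 43.47/71.844 = 0.60506 mol → 0.60506 mol Fe, 0.60506 mol O.
Al2O3: 20.70/101.961 = 0.20302 mol → 0.40604 mol Al, 0.60906 mol O.
SiO2: 36.43/60.083 = 0.60633 mol → 0.60633 mol Si, 1.21266 mol O.
Total oxygen = 2.42678 mol. Normalization factor = 12/2.42678 = 4.94482.
Al per 12 O = 0.40604 × 4.94482 = 2.008.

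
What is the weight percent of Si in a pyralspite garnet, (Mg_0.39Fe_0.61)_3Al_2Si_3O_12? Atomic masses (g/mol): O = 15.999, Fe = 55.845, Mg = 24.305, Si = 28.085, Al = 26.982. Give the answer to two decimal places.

18.28 wt%

Molar mass of (Mg_0.39Fe_0.61)_3Al_2Si_3O_12: 1.17×24.305 + 1.83×55.845 + 2×26.982 + 3×28.085 + 12×15.999 = 460.840 g/mol.
Mass of Si per formula unit: 3 × 28.085 = 84.255 g.
Weight fraction Si = 84.255 / 460.840 = 0.1828.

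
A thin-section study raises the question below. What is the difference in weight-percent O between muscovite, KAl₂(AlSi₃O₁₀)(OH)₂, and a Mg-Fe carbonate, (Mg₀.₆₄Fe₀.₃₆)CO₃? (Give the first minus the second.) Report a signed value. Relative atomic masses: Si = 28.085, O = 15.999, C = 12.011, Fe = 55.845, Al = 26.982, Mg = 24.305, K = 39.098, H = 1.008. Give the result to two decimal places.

O in KAl₂(AlSi₃O₁₀)(OH)₂: molar mass 398.303 g/mol; 12×15.999 = 191.988 g → 48.20 wt%.
O in (Mg₀.₆₄Fe₀.₃₆)CO₃: molar mass 95.667 g/mol; 3×15.999 = 47.997 g → 50.17 wt%.
Difference = 48.20 − 50.17 = -1.97 percentage points.

-1.97 percentage points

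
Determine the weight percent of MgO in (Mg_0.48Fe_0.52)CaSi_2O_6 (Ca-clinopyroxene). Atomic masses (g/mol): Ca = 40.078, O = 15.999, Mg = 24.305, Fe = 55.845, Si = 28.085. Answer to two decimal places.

Formula mass = 232.948 g/mol.
0.48 Mg → 0.4800 mol MgO per formula unit; M(MgO) = 40.304, so MgO mass = 19.346 g.
19.346/232.948 × 100 = 8.30 wt%.

8.30 wt%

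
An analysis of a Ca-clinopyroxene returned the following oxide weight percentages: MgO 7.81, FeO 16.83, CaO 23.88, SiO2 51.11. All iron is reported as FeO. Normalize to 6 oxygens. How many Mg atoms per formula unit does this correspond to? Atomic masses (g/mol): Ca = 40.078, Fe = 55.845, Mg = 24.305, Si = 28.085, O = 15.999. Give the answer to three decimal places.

0.455 Mg apfu

MgO (M=40.304): mol = 0.19378; Mg = 0.19378, O = 0.19378.
FeO (M=71.844): mol = 0.23426; Fe = 0.23426, O = 0.23426.
CaO (M=56.077): mol = 0.42584; Ca = 0.42584, O = 0.42584.
SiO2 (M=60.083): mol = 0.85066; Si = 0.85066, O = 1.70132.
ΣO = 2.55520; factor = 6/ΣO = 2.34815.
Mg apfu = 0.19378 × 2.34815 = 0.455.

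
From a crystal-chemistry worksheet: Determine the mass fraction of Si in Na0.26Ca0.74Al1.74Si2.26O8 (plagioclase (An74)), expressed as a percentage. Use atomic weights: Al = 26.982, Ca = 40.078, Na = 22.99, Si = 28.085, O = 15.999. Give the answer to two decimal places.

M(Na0.26Ca0.74Al1.74Si2.26O8) = 274.048 g/mol.
Si contributes 2.26 × 28.085 = 63.472 g per mole.
63.472/274.048 = 0.2316 → 23.16%.

23.16 wt%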